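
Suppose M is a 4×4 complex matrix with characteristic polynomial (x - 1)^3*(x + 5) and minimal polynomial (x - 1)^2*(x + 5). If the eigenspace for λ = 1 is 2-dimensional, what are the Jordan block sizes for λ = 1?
Block sizes for λ = 1: [2, 1]

Step 1 — from the characteristic polynomial, algebraic multiplicity of λ = 1 is 3. From dim ker(M − (1)·I) = 2, there are exactly 2 Jordan blocks for λ = 1.
Step 2 — from the minimal polynomial, the factor (x − 1)^2 tells us the largest block for λ = 1 has size 2.
Step 3 — with total size 3, 2 blocks, and largest block 2, the block sizes (in nonincreasing order) are [2, 1].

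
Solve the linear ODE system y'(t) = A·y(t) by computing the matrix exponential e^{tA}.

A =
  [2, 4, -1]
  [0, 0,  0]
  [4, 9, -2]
e^{tA} =
  [2*t + 1, -t^2/2 + 4*t, -t]
  [0, 1, 0]
  [4*t, -t^2 + 9*t, 1 - 2*t]

Strategy: write A = P · J · P⁻¹ where J is a Jordan canonical form, so e^{tA} = P · e^{tJ} · P⁻¹, and e^{tJ} can be computed block-by-block.

A has Jordan form
J =
  [0, 1, 0]
  [0, 0, 1]
  [0, 0, 0]
(up to reordering of blocks).

Per-block formulas:
  For a 3×3 Jordan block J_3(0): exp(t · J_3(0)) = e^(0t)·(I + t·N + (t^2/2)·N^2), where N is the 3×3 nilpotent shift.

After assembling e^{tJ} and conjugating by P, we get:

e^{tA} =
  [2*t + 1, -t^2/2 + 4*t, -t]
  [0, 1, 0]
  [4*t, -t^2 + 9*t, 1 - 2*t]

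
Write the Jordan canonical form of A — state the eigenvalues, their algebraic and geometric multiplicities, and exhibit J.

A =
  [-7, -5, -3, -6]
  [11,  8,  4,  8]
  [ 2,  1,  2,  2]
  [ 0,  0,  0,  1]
J_3(1) ⊕ J_1(1)

The characteristic polynomial is
  det(x·I − A) = x^4 - 4*x^3 + 6*x^2 - 4*x + 1 = (x - 1)^4

Eigenvalues and multiplicities (the geometric multiplicity of λ is n − rank(A − λI), which equals the number of Jordan blocks for λ):
  λ = 1: algebraic multiplicity = 4, geometric multiplicity = 2

Determining the block sizes for each eigenvalue:
  λ = 1: with am = 4 and gm = 2, the partition is not yet determined (e.g. several partitions of 4 into 2 parts exist). Let N = A − (1)·I. Computing rank(N^1) = 2, rank(N^2) = 1, rank(N^3) = 0; the number of blocks of size ≥ j is rank(N^{j−1}) − rank(N^j), giving [2, 1, 1]. So we have 1 block(s) of size 3, 1 block(s) of size 1 → block sizes [3, 1]

Assembling the blocks gives a Jordan form
J =
  [1, 1, 0, 0]
  [0, 1, 1, 0]
  [0, 0, 1, 0]
  [0, 0, 0, 1]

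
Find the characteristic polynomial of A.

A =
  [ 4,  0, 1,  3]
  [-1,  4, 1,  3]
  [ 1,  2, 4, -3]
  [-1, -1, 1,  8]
x^4 - 20*x^3 + 150*x^2 - 500*x + 625

Expanding det(x·I − A) (e.g. by cofactor expansion or by noting that A is similar to its Jordan form J, which has the same characteristic polynomial as A) gives
  χ_A(x) = x^4 - 20*x^3 + 150*x^2 - 500*x + 625
which factors as (x - 5)^4. The eigenvalues (with algebraic multiplicities) are λ = 5 with multiplicity 4.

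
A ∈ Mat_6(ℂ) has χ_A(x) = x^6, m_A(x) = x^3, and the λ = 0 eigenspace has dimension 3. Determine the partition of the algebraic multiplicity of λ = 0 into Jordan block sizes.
Block sizes for λ = 0: [3, 2, 1]

Step 1 — from the characteristic polynomial, algebraic multiplicity of λ = 0 is 6. From dim ker(A − (0)·I) = 3, there are exactly 3 Jordan blocks for λ = 0.
Step 2 — from the minimal polynomial, the factor (x − 0)^3 tells us the largest block for λ = 0 has size 3.
Step 3 — with total size 6, 3 blocks, and largest block 3, the block sizes (in nonincreasing order) are [3, 2, 1].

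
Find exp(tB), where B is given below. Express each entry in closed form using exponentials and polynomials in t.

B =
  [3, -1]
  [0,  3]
e^{tB} =
  [exp(3*t), -t*exp(3*t)]
  [0, exp(3*t)]

Strategy: write B = P · J · P⁻¹ where J is a Jordan canonical form, so e^{tB} = P · e^{tJ} · P⁻¹, and e^{tJ} can be computed block-by-block.

B has Jordan form
J =
  [3, 1]
  [0, 3]
(up to reordering of blocks).

Per-block formulas:
  For a 2×2 Jordan block J_2(3): exp(t · J_2(3)) = e^(3t)·(I + t·N), where N is the 2×2 nilpotent shift.

After assembling e^{tJ} and conjugating by P, we get:

e^{tB} =
  [exp(3*t), -t*exp(3*t)]
  [0, exp(3*t)]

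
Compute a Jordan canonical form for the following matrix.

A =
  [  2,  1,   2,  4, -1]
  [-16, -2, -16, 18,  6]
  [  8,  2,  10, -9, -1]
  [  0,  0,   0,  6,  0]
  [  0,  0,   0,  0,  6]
J_2(2) ⊕ J_2(6) ⊕ J_1(6)

The characteristic polynomial is
  det(x·I − A) = x^5 - 22*x^4 + 184*x^3 - 720*x^2 + 1296*x - 864 = (x - 6)^3*(x - 2)^2

Eigenvalues and multiplicities (the geometric multiplicity of λ is n − rank(A − λI), which equals the number of Jordan blocks for λ):
  λ = 2: algebraic multiplicity = 2, geometric multiplicity = 1
  λ = 6: algebraic multiplicity = 3, geometric multiplicity = 2

Determining the block sizes for each eigenvalue:
  λ = 2: one block (gm = 1), so the single block has size am = 2 → block sizes [2]
  λ = 6: 2 blocks summing to 3 forces exactly one block of size 2 and the rest size 1 → block sizes [2, 1]

Assembling the blocks gives a Jordan form
J =
  [2, 1, 0, 0, 0]
  [0, 2, 0, 0, 0]
  [0, 0, 6, 1, 0]
  [0, 0, 0, 6, 0]
  [0, 0, 0, 0, 6]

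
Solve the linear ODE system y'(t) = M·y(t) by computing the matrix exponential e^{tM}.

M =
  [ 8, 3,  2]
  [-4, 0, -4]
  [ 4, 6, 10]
e^{tM} =
  [2*t*exp(6*t) + exp(6*t), 3*t*exp(6*t), 2*t*exp(6*t)]
  [-4*t*exp(6*t), -6*t*exp(6*t) + exp(6*t), -4*t*exp(6*t)]
  [4*t*exp(6*t), 6*t*exp(6*t), 4*t*exp(6*t) + exp(6*t)]

Strategy: write M = P · J · P⁻¹ where J is a Jordan canonical form, so e^{tM} = P · e^{tJ} · P⁻¹, and e^{tJ} can be computed block-by-block.

M has Jordan form
J =
  [6, 1, 0]
  [0, 6, 0]
  [0, 0, 6]
(up to reordering of blocks).

Per-block formulas:
  For a 1×1 block at λ = 6: exp(t · [6]) = [e^(6t)].
  For a 2×2 Jordan block J_2(6): exp(t · J_2(6)) = e^(6t)·(I + t·N), where N is the 2×2 nilpotent shift.

After assembling e^{tJ} and conjugating by P, we get:

e^{tM} =
  [2*t*exp(6*t) + exp(6*t), 3*t*exp(6*t), 2*t*exp(6*t)]
  [-4*t*exp(6*t), -6*t*exp(6*t) + exp(6*t), -4*t*exp(6*t)]
  [4*t*exp(6*t), 6*t*exp(6*t), 4*t*exp(6*t) + exp(6*t)]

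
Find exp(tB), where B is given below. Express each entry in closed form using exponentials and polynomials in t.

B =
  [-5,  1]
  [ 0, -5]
e^{tB} =
  [exp(-5*t), t*exp(-5*t)]
  [0, exp(-5*t)]

Strategy: write B = P · J · P⁻¹ where J is a Jordan canonical form, so e^{tB} = P · e^{tJ} · P⁻¹, and e^{tJ} can be computed block-by-block.

B has Jordan form
J =
  [-5,  1]
  [ 0, -5]
(up to reordering of blocks).

Per-block formulas:
  For a 2×2 Jordan block J_2(-5): exp(t · J_2(-5)) = e^(-5t)·(I + t·N), where N is the 2×2 nilpotent shift.

After assembling e^{tJ} and conjugating by P, we get:

e^{tB} =
  [exp(-5*t), t*exp(-5*t)]
  [0, exp(-5*t)]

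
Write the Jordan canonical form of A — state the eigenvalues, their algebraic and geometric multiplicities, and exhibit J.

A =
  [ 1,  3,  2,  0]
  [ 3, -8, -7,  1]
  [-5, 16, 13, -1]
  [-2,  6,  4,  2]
J_3(2) ⊕ J_1(2)

The characteristic polynomial is
  det(x·I − A) = x^4 - 8*x^3 + 24*x^2 - 32*x + 16 = (x - 2)^4

Eigenvalues and multiplicities (the geometric multiplicity of λ is n − rank(A − λI), which equals the number of Jordan blocks for λ):
  λ = 2: algebraic multiplicity = 4, geometric multiplicity = 2

Determining the block sizes for each eigenvalue:
  λ = 2: with am = 4 and gm = 2, the partition is not yet determined (e.g. several partitions of 4 into 2 parts exist). Let N = A − (2)·I. Computing rank(N^1) = 2, rank(N^2) = 1, rank(N^3) = 0; the number of blocks of size ≥ j is rank(N^{j−1}) − rank(N^j), giving [2, 1, 1]. So we have 1 block(s) of size 3, 1 block(s) of size 1 → block sizes [3, 1]

Assembling the blocks gives a Jordan form
J =
  [2, 1, 0, 0]
  [0, 2, 1, 0]
  [0, 0, 2, 0]
  [0, 0, 0, 2]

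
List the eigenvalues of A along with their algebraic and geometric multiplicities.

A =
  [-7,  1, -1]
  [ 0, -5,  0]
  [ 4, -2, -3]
λ = -5: alg = 3, geom = 2

Step 1 — factor the characteristic polynomial to read off the algebraic multiplicities:
  χ_A(x) = (x + 5)^3

Step 2 — compute geometric multiplicities via the rank-nullity identity g(λ) = n − rank(A − λI):
  rank(A − (-5)·I) = 1, so dim ker(A − (-5)·I) = n − 1 = 2

Summary:
  λ = -5: algebraic multiplicity = 3, geometric multiplicity = 2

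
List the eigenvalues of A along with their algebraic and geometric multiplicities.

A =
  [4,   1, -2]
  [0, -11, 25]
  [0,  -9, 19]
λ = 4: alg = 3, geom = 1

Step 1 — factor the characteristic polynomial to read off the algebraic multiplicities:
  χ_A(x) = (x - 4)^3

Step 2 — compute geometric multiplicities via the rank-nullity identity g(λ) = n − rank(A − λI):
  rank(A − (4)·I) = 2, so dim ker(A − (4)·I) = n − 2 = 1

Summary:
  λ = 4: algebraic multiplicity = 3, geometric multiplicity = 1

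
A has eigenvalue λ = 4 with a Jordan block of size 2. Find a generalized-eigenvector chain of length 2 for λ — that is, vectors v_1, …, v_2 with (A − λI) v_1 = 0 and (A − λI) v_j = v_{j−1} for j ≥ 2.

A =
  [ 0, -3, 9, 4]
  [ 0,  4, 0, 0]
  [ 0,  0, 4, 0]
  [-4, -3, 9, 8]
A Jordan chain for λ = 4 of length 2:
v_1 = (-4, 0, 0, -4)ᵀ
v_2 = (1, 0, 0, 0)ᵀ

Let N = A − (4)·I. We want v_2 with N^2 v_2 = 0 but N^1 v_2 ≠ 0; then v_{j-1} := N · v_j for j = 2, …, 2.

Pick v_2 = (1, 0, 0, 0)ᵀ.
Then v_1 = N · v_2 = (-4, 0, 0, -4)ᵀ.

Sanity check: (A − (4)·I) v_1 = (0, 0, 0, 0)ᵀ = 0. ✓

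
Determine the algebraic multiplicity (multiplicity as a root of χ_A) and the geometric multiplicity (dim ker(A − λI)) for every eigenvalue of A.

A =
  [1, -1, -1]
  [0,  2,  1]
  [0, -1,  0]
λ = 1: alg = 3, geom = 2

Step 1 — factor the characteristic polynomial to read off the algebraic multiplicities:
  χ_A(x) = (x - 1)^3

Step 2 — compute geometric multiplicities via the rank-nullity identity g(λ) = n − rank(A − λI):
  rank(A − (1)·I) = 1, so dim ker(A − (1)·I) = n − 1 = 2

Summary:
  λ = 1: algebraic multiplicity = 3, geometric multiplicity = 2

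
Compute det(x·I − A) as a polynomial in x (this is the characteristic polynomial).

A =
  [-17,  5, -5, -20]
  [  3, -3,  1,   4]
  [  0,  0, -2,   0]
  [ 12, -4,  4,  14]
x^4 + 8*x^3 + 24*x^2 + 32*x + 16

Expanding det(x·I − A) (e.g. by cofactor expansion or by noting that A is similar to its Jordan form J, which has the same characteristic polynomial as A) gives
  χ_A(x) = x^4 + 8*x^3 + 24*x^2 + 32*x + 16
which factors as (x + 2)^4. The eigenvalues (with algebraic multiplicities) are λ = -2 with multiplicity 4.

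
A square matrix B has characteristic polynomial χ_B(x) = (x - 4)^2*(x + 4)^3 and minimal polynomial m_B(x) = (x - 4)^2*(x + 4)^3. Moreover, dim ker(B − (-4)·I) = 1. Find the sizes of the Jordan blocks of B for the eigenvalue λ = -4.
Block sizes for λ = -4: [3]

Step 1 — from the characteristic polynomial, algebraic multiplicity of λ = -4 is 3. From dim ker(B − (-4)·I) = 1, there are exactly 1 Jordan blocks for λ = -4.
Step 2 — from the minimal polynomial, the factor (x + 4)^3 tells us the largest block for λ = -4 has size 3.
Step 3 — with total size 3, 1 blocks, and largest block 3, the block sizes (in nonincreasing order) are [3].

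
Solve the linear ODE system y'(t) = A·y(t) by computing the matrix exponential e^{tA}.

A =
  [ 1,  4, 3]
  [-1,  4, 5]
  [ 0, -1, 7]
e^{tA} =
  [5*t^2*exp(4*t)/2 - 3*t*exp(4*t) + exp(4*t), -15*t^2*exp(4*t)/2 + 4*t*exp(4*t), 10*t^2*exp(4*t) + 3*t*exp(4*t)]
  [3*t^2*exp(4*t)/2 - t*exp(4*t), -9*t^2*exp(4*t)/2 + exp(4*t), 6*t^2*exp(4*t) + 5*t*exp(4*t)]
  [t^2*exp(4*t)/2, -3*t^2*exp(4*t)/2 - t*exp(4*t), 2*t^2*exp(4*t) + 3*t*exp(4*t) + exp(4*t)]

Strategy: write A = P · J · P⁻¹ where J is a Jordan canonical form, so e^{tA} = P · e^{tJ} · P⁻¹, and e^{tJ} can be computed block-by-block.

A has Jordan form
J =
  [4, 1, 0]
  [0, 4, 1]
  [0, 0, 4]
(up to reordering of blocks).

Per-block formulas:
  For a 3×3 Jordan block J_3(4): exp(t · J_3(4)) = e^(4t)·(I + t·N + (t^2/2)·N^2), where N is the 3×3 nilpotent shift.

After assembling e^{tJ} and conjugating by P, we get:

e^{tA} =
  [5*t^2*exp(4*t)/2 - 3*t*exp(4*t) + exp(4*t), -15*t^2*exp(4*t)/2 + 4*t*exp(4*t), 10*t^2*exp(4*t) + 3*t*exp(4*t)]
  [3*t^2*exp(4*t)/2 - t*exp(4*t), -9*t^2*exp(4*t)/2 + exp(4*t), 6*t^2*exp(4*t) + 5*t*exp(4*t)]
  [t^2*exp(4*t)/2, -3*t^2*exp(4*t)/2 - t*exp(4*t), 2*t^2*exp(4*t) + 3*t*exp(4*t) + exp(4*t)]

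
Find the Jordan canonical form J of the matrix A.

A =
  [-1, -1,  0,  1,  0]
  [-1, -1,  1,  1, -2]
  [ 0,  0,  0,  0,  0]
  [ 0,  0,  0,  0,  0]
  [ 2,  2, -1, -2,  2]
J_3(0) ⊕ J_1(0) ⊕ J_1(0)

The characteristic polynomial is
  det(x·I − A) = x^5

Eigenvalues and multiplicities (the geometric multiplicity of λ is n − rank(A − λI), which equals the number of Jordan blocks for λ):
  λ = 0: algebraic multiplicity = 5, geometric multiplicity = 3

Determining the block sizes for each eigenvalue:
  λ = 0: with am = 5 and gm = 3, the partition is not yet determined (e.g. several partitions of 5 into 3 parts exist). Let N = A − (0)·I. Computing rank(N^1) = 2, rank(N^2) = 1, rank(N^3) = 0; the number of blocks of size ≥ j is rank(N^{j−1}) − rank(N^j), giving [3, 1, 1]. So we have 1 block(s) of size 3, 2 block(s) of size 1 → block sizes [3, 1, 1]

Assembling the blocks gives a Jordan form
J =
  [0, 1, 0, 0, 0]
  [0, 0, 1, 0, 0]
  [0, 0, 0, 0, 0]
  [0, 0, 0, 0, 0]
  [0, 0, 0, 0, 0]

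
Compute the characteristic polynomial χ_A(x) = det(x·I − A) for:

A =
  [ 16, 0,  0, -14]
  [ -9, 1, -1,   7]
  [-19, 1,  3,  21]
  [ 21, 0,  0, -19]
x^4 - x^3 - 18*x^2 + 52*x - 40

Expanding det(x·I − A) (e.g. by cofactor expansion or by noting that A is similar to its Jordan form J, which has the same characteristic polynomial as A) gives
  χ_A(x) = x^4 - x^3 - 18*x^2 + 52*x - 40
which factors as (x - 2)^3*(x + 5). The eigenvalues (with algebraic multiplicities) are λ = -5 with multiplicity 1, λ = 2 with multiplicity 3.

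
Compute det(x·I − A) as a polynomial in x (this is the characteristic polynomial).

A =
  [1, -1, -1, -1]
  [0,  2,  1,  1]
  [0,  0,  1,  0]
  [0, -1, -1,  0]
x^4 - 4*x^3 + 6*x^2 - 4*x + 1

Expanding det(x·I − A) (e.g. by cofactor expansion or by noting that A is similar to its Jordan form J, which has the same characteristic polynomial as A) gives
  χ_A(x) = x^4 - 4*x^3 + 6*x^2 - 4*x + 1
which factors as (x - 1)^4. The eigenvalues (with algebraic multiplicities) are λ = 1 with multiplicity 4.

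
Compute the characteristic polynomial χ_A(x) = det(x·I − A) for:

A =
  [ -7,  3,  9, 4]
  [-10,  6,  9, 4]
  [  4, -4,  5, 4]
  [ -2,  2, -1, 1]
x^4 - 5*x^3 - 9*x^2 + 81*x - 108

Expanding det(x·I − A) (e.g. by cofactor expansion or by noting that A is similar to its Jordan form J, which has the same characteristic polynomial as A) gives
  χ_A(x) = x^4 - 5*x^3 - 9*x^2 + 81*x - 108
which factors as (x - 3)^3*(x + 4). The eigenvalues (with algebraic multiplicities) are λ = -4 with multiplicity 1, λ = 3 with multiplicity 3.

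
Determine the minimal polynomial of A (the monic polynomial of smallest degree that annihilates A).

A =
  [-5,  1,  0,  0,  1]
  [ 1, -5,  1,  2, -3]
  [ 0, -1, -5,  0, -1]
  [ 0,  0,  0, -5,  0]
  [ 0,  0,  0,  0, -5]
x^3 + 15*x^2 + 75*x + 125

The characteristic polynomial is χ_A(x) = (x + 5)^5, so the eigenvalues are known. The minimal polynomial is
  m_A(x) = Π_λ (x − λ)^{k_λ}
where k_λ is the size of the *largest* Jordan block for λ (equivalently, the smallest k with (A − λI)^k v = 0 for every generalised eigenvector v of λ).

  λ = -5: largest Jordan block has size 3, contributing (x + 5)^3

So m_A(x) = (x + 5)^3 = x^3 + 15*x^2 + 75*x + 125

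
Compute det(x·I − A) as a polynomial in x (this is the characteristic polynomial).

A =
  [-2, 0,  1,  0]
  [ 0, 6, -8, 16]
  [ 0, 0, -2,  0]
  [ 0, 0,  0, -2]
x^4 - 24*x^2 - 64*x - 48

Expanding det(x·I − A) (e.g. by cofactor expansion or by noting that A is similar to its Jordan form J, which has the same characteristic polynomial as A) gives
  χ_A(x) = x^4 - 24*x^2 - 64*x - 48
which factors as (x - 6)*(x + 2)^3. The eigenvalues (with algebraic multiplicities) are λ = -2 with multiplicity 3, λ = 6 with multiplicity 1.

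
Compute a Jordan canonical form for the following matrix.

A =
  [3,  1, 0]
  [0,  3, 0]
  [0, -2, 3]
J_2(3) ⊕ J_1(3)

The characteristic polynomial is
  det(x·I − A) = x^3 - 9*x^2 + 27*x - 27 = (x - 3)^3

Eigenvalues and multiplicities (the geometric multiplicity of λ is n − rank(A − λI), which equals the number of Jordan blocks for λ):
  λ = 3: algebraic multiplicity = 3, geometric multiplicity = 2

Determining the block sizes for each eigenvalue:
  λ = 3: 2 blocks summing to 3 forces exactly one block of size 2 and the rest size 1 → block sizes [2, 1]

Assembling the blocks gives a Jordan form
J =
  [3, 1, 0]
  [0, 3, 0]
  [0, 0, 3]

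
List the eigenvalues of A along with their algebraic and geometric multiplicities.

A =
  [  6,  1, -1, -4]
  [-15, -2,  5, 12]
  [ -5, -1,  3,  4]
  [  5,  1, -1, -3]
λ = 1: alg = 4, geom = 2

Step 1 — factor the characteristic polynomial to read off the algebraic multiplicities:
  χ_A(x) = (x - 1)^4

Step 2 — compute geometric multiplicities via the rank-nullity identity g(λ) = n − rank(A − λI):
  rank(A − (1)·I) = 2, so dim ker(A − (1)·I) = n − 2 = 2

Summary:
  λ = 1: algebraic multiplicity = 4, geometric multiplicity = 2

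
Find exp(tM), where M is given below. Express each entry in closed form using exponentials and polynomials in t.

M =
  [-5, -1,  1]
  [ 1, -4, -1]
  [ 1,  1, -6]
e^{tM} =
  [exp(-5*t), -t*exp(-5*t), t*exp(-5*t)]
  [t*exp(-5*t), -t^2*exp(-5*t)/2 + t*exp(-5*t) + exp(-5*t), t^2*exp(-5*t)/2 - t*exp(-5*t)]
  [t*exp(-5*t), -t^2*exp(-5*t)/2 + t*exp(-5*t), t^2*exp(-5*t)/2 - t*exp(-5*t) + exp(-5*t)]

Strategy: write M = P · J · P⁻¹ where J is a Jordan canonical form, so e^{tM} = P · e^{tJ} · P⁻¹, and e^{tJ} can be computed block-by-block.

M has Jordan form
J =
  [-5,  1,  0]
  [ 0, -5,  1]
  [ 0,  0, -5]
(up to reordering of blocks).

Per-block formulas:
  For a 3×3 Jordan block J_3(-5): exp(t · J_3(-5)) = e^(-5t)·(I + t·N + (t^2/2)·N^2), where N is the 3×3 nilpotent shift.

After assembling e^{tJ} and conjugating by P, we get:

e^{tM} =
  [exp(-5*t), -t*exp(-5*t), t*exp(-5*t)]
  [t*exp(-5*t), -t^2*exp(-5*t)/2 + t*exp(-5*t) + exp(-5*t), t^2*exp(-5*t)/2 - t*exp(-5*t)]
  [t*exp(-5*t), -t^2*exp(-5*t)/2 + t*exp(-5*t), t^2*exp(-5*t)/2 - t*exp(-5*t) + exp(-5*t)]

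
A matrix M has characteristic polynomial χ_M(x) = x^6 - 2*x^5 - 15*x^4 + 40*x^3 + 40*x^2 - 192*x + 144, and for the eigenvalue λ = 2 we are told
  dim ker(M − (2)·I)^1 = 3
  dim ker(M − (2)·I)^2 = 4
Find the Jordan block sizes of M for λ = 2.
Block sizes for λ = 2: [2, 1, 1]

From the dimensions of kernels of powers, the number of Jordan blocks of size at least j is d_j − d_{j−1} where d_j = dim ker(N^j) (with d_0 = 0). Computing the differences gives [3, 1].
The number of blocks of size exactly k is (#blocks of size ≥ k) − (#blocks of size ≥ k + 1), so the partition is: 2 block(s) of size 1, 1 block(s) of size 2.
In nonincreasing order the block sizes are [2, 1, 1].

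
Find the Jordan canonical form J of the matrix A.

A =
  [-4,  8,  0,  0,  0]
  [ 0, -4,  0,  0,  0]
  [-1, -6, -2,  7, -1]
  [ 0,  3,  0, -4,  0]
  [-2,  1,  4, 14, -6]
J_2(-4) ⊕ J_2(-4) ⊕ J_1(-4)

The characteristic polynomial is
  det(x·I − A) = x^5 + 20*x^4 + 160*x^3 + 640*x^2 + 1280*x + 1024 = (x + 4)^5

Eigenvalues and multiplicities (the geometric multiplicity of λ is n − rank(A − λI), which equals the number of Jordan blocks for λ):
  λ = -4: algebraic multiplicity = 5, geometric multiplicity = 3

Determining the block sizes for each eigenvalue:
  λ = -4: with am = 5 and gm = 3, the partition is not yet determined (e.g. several partitions of 5 into 3 parts exist). Let N = A − (-4)·I. Computing rank(N^1) = 2, rank(N^2) = 0; the number of blocks of size ≥ j is rank(N^{j−1}) − rank(N^j), giving [3, 2]. So we have 2 block(s) of size 2, 1 block(s) of size 1 → block sizes [2, 2, 1]

Assembling the blocks gives a Jordan form
J =
  [-4,  1,  0,  0,  0]
  [ 0, -4,  0,  0,  0]
  [ 0,  0, -4,  1,  0]
  [ 0,  0,  0, -4,  0]
  [ 0,  0,  0,  0, -4]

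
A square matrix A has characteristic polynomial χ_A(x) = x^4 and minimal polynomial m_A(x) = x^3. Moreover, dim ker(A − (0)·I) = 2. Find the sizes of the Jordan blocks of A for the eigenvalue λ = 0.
Block sizes for λ = 0: [3, 1]

Step 1 — from the characteristic polynomial, algebraic multiplicity of λ = 0 is 4. From dim ker(A − (0)·I) = 2, there are exactly 2 Jordan blocks for λ = 0.
Step 2 — from the minimal polynomial, the factor (x − 0)^3 tells us the largest block for λ = 0 has size 3.
Step 3 — with total size 4, 2 blocks, and largest block 3, the block sizes (in nonincreasing order) are [3, 1].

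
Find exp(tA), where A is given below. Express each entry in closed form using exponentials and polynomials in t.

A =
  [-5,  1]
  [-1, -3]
e^{tA} =
  [-t*exp(-4*t) + exp(-4*t), t*exp(-4*t)]
  [-t*exp(-4*t), t*exp(-4*t) + exp(-4*t)]

Strategy: write A = P · J · P⁻¹ where J is a Jordan canonical form, so e^{tA} = P · e^{tJ} · P⁻¹, and e^{tJ} can be computed block-by-block.

A has Jordan form
J =
  [-4,  1]
  [ 0, -4]
(up to reordering of blocks).

Per-block formulas:
  For a 2×2 Jordan block J_2(-4): exp(t · J_2(-4)) = e^(-4t)·(I + t·N), where N is the 2×2 nilpotent shift.

After assembling e^{tJ} and conjugating by P, we get:

e^{tA} =
  [-t*exp(-4*t) + exp(-4*t), t*exp(-4*t)]
  [-t*exp(-4*t), t*exp(-4*t) + exp(-4*t)]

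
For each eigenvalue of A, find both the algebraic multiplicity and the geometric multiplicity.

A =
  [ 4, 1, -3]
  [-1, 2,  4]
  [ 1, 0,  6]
λ = 4: alg = 3, geom = 1

Step 1 — factor the characteristic polynomial to read off the algebraic multiplicities:
  χ_A(x) = (x - 4)^3

Step 2 — compute geometric multiplicities via the rank-nullity identity g(λ) = n − rank(A − λI):
  rank(A − (4)·I) = 2, so dim ker(A − (4)·I) = n − 2 = 1

Summary:
  λ = 4: algebraic multiplicity = 3, geometric multiplicity = 1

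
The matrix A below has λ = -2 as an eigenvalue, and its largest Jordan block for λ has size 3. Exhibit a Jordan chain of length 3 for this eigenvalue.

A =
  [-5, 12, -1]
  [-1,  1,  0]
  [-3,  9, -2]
A Jordan chain for λ = -2 of length 3:
v_1 = (-9, -3, -9)ᵀ
v_2 = (12, 3, 9)ᵀ
v_3 = (0, 1, 0)ᵀ

Let N = A − (-2)·I. We want v_3 with N^3 v_3 = 0 but N^2 v_3 ≠ 0; then v_{j-1} := N · v_j for j = 3, …, 2.

Pick v_3 = (0, 1, 0)ᵀ.
Then v_2 = N · v_3 = (12, 3, 9)ᵀ.
Then v_1 = N · v_2 = (-9, -3, -9)ᵀ.

Sanity check: (A − (-2)·I) v_1 = (0, 0, 0)ᵀ = 0. ✓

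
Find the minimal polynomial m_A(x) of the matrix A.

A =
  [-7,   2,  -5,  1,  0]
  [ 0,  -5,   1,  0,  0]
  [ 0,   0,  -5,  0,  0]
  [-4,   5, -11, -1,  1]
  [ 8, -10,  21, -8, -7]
x^3 + 15*x^2 + 75*x + 125

The characteristic polynomial is χ_A(x) = (x + 5)^5, so the eigenvalues are known. The minimal polynomial is
  m_A(x) = Π_λ (x − λ)^{k_λ}
where k_λ is the size of the *largest* Jordan block for λ (equivalently, the smallest k with (A − λI)^k v = 0 for every generalised eigenvector v of λ).

  λ = -5: largest Jordan block has size 3, contributing (x + 5)^3

So m_A(x) = (x + 5)^3 = x^3 + 15*x^2 + 75*x + 125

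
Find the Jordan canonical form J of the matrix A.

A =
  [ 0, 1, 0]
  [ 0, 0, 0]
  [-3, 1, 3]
J_2(0) ⊕ J_1(3)

The characteristic polynomial is
  det(x·I − A) = x^3 - 3*x^2 = x^2*(x - 3)

Eigenvalues and multiplicities (the geometric multiplicity of λ is n − rank(A − λI), which equals the number of Jordan blocks for λ):
  λ = 0: algebraic multiplicity = 2, geometric multiplicity = 1
  λ = 3: algebraic multiplicity = 1, geometric multiplicity = 1

Determining the block sizes for each eigenvalue:
  λ = 0: one block (gm = 1), so the single block has size am = 2 → block sizes [2]
  λ = 3: one block (gm = 1), so the single block has size am = 1 → block sizes [1]

Assembling the blocks gives a Jordan form
J =
  [0, 1, 0]
  [0, 0, 0]
  [0, 0, 3]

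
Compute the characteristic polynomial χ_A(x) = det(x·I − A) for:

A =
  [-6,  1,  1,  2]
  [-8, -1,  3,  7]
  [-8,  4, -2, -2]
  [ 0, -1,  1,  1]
x^4 + 8*x^3 + 24*x^2 + 32*x + 16

Expanding det(x·I − A) (e.g. by cofactor expansion or by noting that A is similar to its Jordan form J, which has the same characteristic polynomial as A) gives
  χ_A(x) = x^4 + 8*x^3 + 24*x^2 + 32*x + 16
which factors as (x + 2)^4. The eigenvalues (with algebraic multiplicities) are λ = -2 with multiplicity 4.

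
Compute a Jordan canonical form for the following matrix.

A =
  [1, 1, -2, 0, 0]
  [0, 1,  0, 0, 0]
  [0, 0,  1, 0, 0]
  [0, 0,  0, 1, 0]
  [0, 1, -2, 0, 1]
J_2(1) ⊕ J_1(1) ⊕ J_1(1) ⊕ J_1(1)

The characteristic polynomial is
  det(x·I − A) = x^5 - 5*x^4 + 10*x^3 - 10*x^2 + 5*x - 1 = (x - 1)^5

Eigenvalues and multiplicities (the geometric multiplicity of λ is n − rank(A − λI), which equals the number of Jordan blocks for λ):
  λ = 1: algebraic multiplicity = 5, geometric multiplicity = 4

Determining the block sizes for each eigenvalue:
  λ = 1: 4 blocks summing to 5 forces exactly one block of size 2 and the rest size 1 → block sizes [2, 1, 1, 1]

Assembling the blocks gives a Jordan form
J =
  [1, 1, 0, 0, 0]
  [0, 1, 0, 0, 0]
  [0, 0, 1, 0, 0]
  [0, 0, 0, 1, 0]
  [0, 0, 0, 0, 1]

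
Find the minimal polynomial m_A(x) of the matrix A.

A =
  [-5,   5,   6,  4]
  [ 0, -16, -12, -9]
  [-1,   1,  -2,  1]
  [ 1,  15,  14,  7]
x^3 + 12*x^2 + 48*x + 64

The characteristic polynomial is χ_A(x) = (x + 4)^4, so the eigenvalues are known. The minimal polynomial is
  m_A(x) = Π_λ (x − λ)^{k_λ}
where k_λ is the size of the *largest* Jordan block for λ (equivalently, the smallest k with (A − λI)^k v = 0 for every generalised eigenvector v of λ).

  λ = -4: largest Jordan block has size 3, contributing (x + 4)^3

So m_A(x) = (x + 4)^3 = x^3 + 12*x^2 + 48*x + 64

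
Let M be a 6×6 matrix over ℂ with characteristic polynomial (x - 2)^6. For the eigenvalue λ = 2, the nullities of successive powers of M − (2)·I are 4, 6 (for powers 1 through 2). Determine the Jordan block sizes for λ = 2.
Block sizes for λ = 2: [2, 2, 1, 1]

From the dimensions of kernels of powers, the number of Jordan blocks of size at least j is d_j − d_{j−1} where d_j = dim ker(N^j) (with d_0 = 0). Computing the differences gives [4, 2].
The number of blocks of size exactly k is (#blocks of size ≥ k) − (#blocks of size ≥ k + 1), so the partition is: 2 block(s) of size 1, 2 block(s) of size 2.
In nonincreasing order the block sizes are [2, 2, 1, 1].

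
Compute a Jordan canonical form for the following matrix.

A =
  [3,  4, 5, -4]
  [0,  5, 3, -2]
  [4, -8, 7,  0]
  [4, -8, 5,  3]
J_1(3) ⊕ J_2(5) ⊕ J_1(5)

The characteristic polynomial is
  det(x·I − A) = x^4 - 18*x^3 + 120*x^2 - 350*x + 375 = (x - 5)^3*(x - 3)

Eigenvalues and multiplicities (the geometric multiplicity of λ is n − rank(A − λI), which equals the number of Jordan blocks for λ):
  λ = 3: algebraic multiplicity = 1, geometric multiplicity = 1
  λ = 5: algebraic multiplicity = 3, geometric multiplicity = 2

Determining the block sizes for each eigenvalue:
  λ = 3: one block (gm = 1), so the single block has size am = 1 → block sizes [1]
  λ = 5: 2 blocks summing to 3 forces exactly one block of size 2 and the rest size 1 → block sizes [2, 1]

Assembling the blocks gives a Jordan form
J =
  [3, 0, 0, 0]
  [0, 5, 1, 0]
  [0, 0, 5, 0]
  [0, 0, 0, 5]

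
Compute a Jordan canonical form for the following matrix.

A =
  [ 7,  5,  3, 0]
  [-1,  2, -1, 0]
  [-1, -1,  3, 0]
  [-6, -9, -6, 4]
J_3(4) ⊕ J_1(4)

The characteristic polynomial is
  det(x·I − A) = x^4 - 16*x^3 + 96*x^2 - 256*x + 256 = (x - 4)^4

Eigenvalues and multiplicities (the geometric multiplicity of λ is n − rank(A − λI), which equals the number of Jordan blocks for λ):
  λ = 4: algebraic multiplicity = 4, geometric multiplicity = 2

Determining the block sizes for each eigenvalue:
  λ = 4: with am = 4 and gm = 2, the partition is not yet determined (e.g. several partitions of 4 into 2 parts exist). Let N = A − (4)·I. Computing rank(N^1) = 2, rank(N^2) = 1, rank(N^3) = 0; the number of blocks of size ≥ j is rank(N^{j−1}) − rank(N^j), giving [2, 1, 1]. So we have 1 block(s) of size 3, 1 block(s) of size 1 → block sizes [3, 1]

Assembling the blocks gives a Jordan form
J =
  [4, 1, 0, 0]
  [0, 4, 1, 0]
  [0, 0, 4, 0]
  [0, 0, 0, 4]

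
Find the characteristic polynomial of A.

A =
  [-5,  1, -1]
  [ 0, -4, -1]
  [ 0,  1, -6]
x^3 + 15*x^2 + 75*x + 125

Expanding det(x·I − A) (e.g. by cofactor expansion or by noting that A is similar to its Jordan form J, which has the same characteristic polynomial as A) gives
  χ_A(x) = x^3 + 15*x^2 + 75*x + 125
which factors as (x + 5)^3. The eigenvalues (with algebraic multiplicities) are λ = -5 with multiplicity 3.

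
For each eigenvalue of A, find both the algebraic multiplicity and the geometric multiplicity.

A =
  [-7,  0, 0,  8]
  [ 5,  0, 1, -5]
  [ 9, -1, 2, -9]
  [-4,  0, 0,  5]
λ = -3: alg = 1, geom = 1; λ = 1: alg = 3, geom = 2

Step 1 — factor the characteristic polynomial to read off the algebraic multiplicities:
  χ_A(x) = (x - 1)^3*(x + 3)

Step 2 — compute geometric multiplicities via the rank-nullity identity g(λ) = n − rank(A − λI):
  rank(A − (-3)·I) = 3, so dim ker(A − (-3)·I) = n − 3 = 1
  rank(A − (1)·I) = 2, so dim ker(A − (1)·I) = n − 2 = 2

Summary:
  λ = -3: algebraic multiplicity = 1, geometric multiplicity = 1
  λ = 1: algebraic multiplicity = 3, geometric multiplicity = 2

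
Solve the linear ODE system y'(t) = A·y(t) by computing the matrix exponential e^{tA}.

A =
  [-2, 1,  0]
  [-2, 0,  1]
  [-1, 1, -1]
e^{tA} =
  [-t^2*exp(-t)/2 - t*exp(-t) + exp(-t), t*exp(-t), t^2*exp(-t)/2]
  [-t^2*exp(-t)/2 - 2*t*exp(-t), t*exp(-t) + exp(-t), t^2*exp(-t)/2 + t*exp(-t)]
  [-t^2*exp(-t)/2 - t*exp(-t), t*exp(-t), t^2*exp(-t)/2 + exp(-t)]

Strategy: write A = P · J · P⁻¹ where J is a Jordan canonical form, so e^{tA} = P · e^{tJ} · P⁻¹, and e^{tJ} can be computed block-by-block.

A has Jordan form
J =
  [-1,  1,  0]
  [ 0, -1,  1]
  [ 0,  0, -1]
(up to reordering of blocks).

Per-block formulas:
  For a 3×3 Jordan block J_3(-1): exp(t · J_3(-1)) = e^(-1t)·(I + t·N + (t^2/2)·N^2), where N is the 3×3 nilpotent shift.

After assembling e^{tJ} and conjugating by P, we get:

e^{tA} =
  [-t^2*exp(-t)/2 - t*exp(-t) + exp(-t), t*exp(-t), t^2*exp(-t)/2]
  [-t^2*exp(-t)/2 - 2*t*exp(-t), t*exp(-t) + exp(-t), t^2*exp(-t)/2 + t*exp(-t)]
  [-t^2*exp(-t)/2 - t*exp(-t), t*exp(-t), t^2*exp(-t)/2 + exp(-t)]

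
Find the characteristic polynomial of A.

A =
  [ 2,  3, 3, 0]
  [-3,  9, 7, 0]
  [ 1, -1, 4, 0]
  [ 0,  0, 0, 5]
x^4 - 20*x^3 + 150*x^2 - 500*x + 625

Expanding det(x·I − A) (e.g. by cofactor expansion or by noting that A is similar to its Jordan form J, which has the same characteristic polynomial as A) gives
  χ_A(x) = x^4 - 20*x^3 + 150*x^2 - 500*x + 625
which factors as (x - 5)^4. The eigenvalues (with algebraic multiplicities) are λ = 5 with multiplicity 4.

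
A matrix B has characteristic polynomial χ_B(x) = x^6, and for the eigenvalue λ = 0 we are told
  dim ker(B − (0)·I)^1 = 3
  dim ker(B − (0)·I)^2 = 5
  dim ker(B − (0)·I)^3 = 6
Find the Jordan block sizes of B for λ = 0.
Block sizes for λ = 0: [3, 2, 1]

From the dimensions of kernels of powers, the number of Jordan blocks of size at least j is d_j − d_{j−1} where d_j = dim ker(N^j) (with d_0 = 0). Computing the differences gives [3, 2, 1].
The number of blocks of size exactly k is (#blocks of size ≥ k) − (#blocks of size ≥ k + 1), so the partition is: 1 block(s) of size 1, 1 block(s) of size 2, 1 block(s) of size 3.
In nonincreasing order the block sizes are [3, 2, 1].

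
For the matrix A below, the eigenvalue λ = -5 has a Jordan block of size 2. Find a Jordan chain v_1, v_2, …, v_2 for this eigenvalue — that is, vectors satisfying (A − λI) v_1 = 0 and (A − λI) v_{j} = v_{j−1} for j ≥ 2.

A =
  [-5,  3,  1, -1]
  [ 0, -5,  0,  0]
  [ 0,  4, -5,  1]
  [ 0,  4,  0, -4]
A Jordan chain for λ = -5 of length 2:
v_1 = (1, 0, 0, 0)ᵀ
v_2 = (0, 0, 1, 0)ᵀ

Let N = A − (-5)·I. We want v_2 with N^2 v_2 = 0 but N^1 v_2 ≠ 0; then v_{j-1} := N · v_j for j = 2, …, 2.

Pick v_2 = (0, 0, 1, 0)ᵀ.
Then v_1 = N · v_2 = (1, 0, 0, 0)ᵀ.

Sanity check: (A − (-5)·I) v_1 = (0, 0, 0, 0)ᵀ = 0. ✓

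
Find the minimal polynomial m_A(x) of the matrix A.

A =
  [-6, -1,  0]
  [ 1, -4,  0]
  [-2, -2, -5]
x^2 + 10*x + 25

The characteristic polynomial is χ_A(x) = (x + 5)^3, so the eigenvalues are known. The minimal polynomial is
  m_A(x) = Π_λ (x − λ)^{k_λ}
where k_λ is the size of the *largest* Jordan block for λ (equivalently, the smallest k with (A − λI)^k v = 0 for every generalised eigenvector v of λ).

  λ = -5: largest Jordan block has size 2, contributing (x + 5)^2

So m_A(x) = (x + 5)^2 = x^2 + 10*x + 25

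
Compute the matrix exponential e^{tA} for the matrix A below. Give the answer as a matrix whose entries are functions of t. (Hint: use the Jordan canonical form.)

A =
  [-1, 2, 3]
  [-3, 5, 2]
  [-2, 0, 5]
e^{tA} =
  [2*t^2*exp(3*t) - 4*t*exp(3*t) + exp(3*t), -2*t^2*exp(3*t) + 2*t*exp(3*t), -t^2*exp(3*t) + 3*t*exp(3*t)]
  [t^2*exp(3*t) - 3*t*exp(3*t), -t^2*exp(3*t) + 2*t*exp(3*t) + exp(3*t), -t^2*exp(3*t)/2 + 2*t*exp(3*t)]
  [2*t^2*exp(3*t) - 2*t*exp(3*t), -2*t^2*exp(3*t), -t^2*exp(3*t) + 2*t*exp(3*t) + exp(3*t)]

Strategy: write A = P · J · P⁻¹ where J is a Jordan canonical form, so e^{tA} = P · e^{tJ} · P⁻¹, and e^{tJ} can be computed block-by-block.

A has Jordan form
J =
  [3, 1, 0]
  [0, 3, 1]
  [0, 0, 3]
(up to reordering of blocks).

Per-block formulas:
  For a 3×3 Jordan block J_3(3): exp(t · J_3(3)) = e^(3t)·(I + t·N + (t^2/2)·N^2), where N is the 3×3 nilpotent shift.

After assembling e^{tJ} and conjugating by P, we get:

e^{tA} =
  [2*t^2*exp(3*t) - 4*t*exp(3*t) + exp(3*t), -2*t^2*exp(3*t) + 2*t*exp(3*t), -t^2*exp(3*t) + 3*t*exp(3*t)]
  [t^2*exp(3*t) - 3*t*exp(3*t), -t^2*exp(3*t) + 2*t*exp(3*t) + exp(3*t), -t^2*exp(3*t)/2 + 2*t*exp(3*t)]
  [2*t^2*exp(3*t) - 2*t*exp(3*t), -2*t^2*exp(3*t), -t^2*exp(3*t) + 2*t*exp(3*t) + exp(3*t)]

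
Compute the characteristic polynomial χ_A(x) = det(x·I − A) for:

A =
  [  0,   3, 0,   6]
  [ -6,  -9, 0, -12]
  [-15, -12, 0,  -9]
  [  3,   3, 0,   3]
x^4 + 6*x^3 + 9*x^2

Expanding det(x·I − A) (e.g. by cofactor expansion or by noting that A is similar to its Jordan form J, which has the same characteristic polynomial as A) gives
  χ_A(x) = x^4 + 6*x^3 + 9*x^2
which factors as x^2*(x + 3)^2. The eigenvalues (with algebraic multiplicities) are λ = -3 with multiplicity 2, λ = 0 with multiplicity 2.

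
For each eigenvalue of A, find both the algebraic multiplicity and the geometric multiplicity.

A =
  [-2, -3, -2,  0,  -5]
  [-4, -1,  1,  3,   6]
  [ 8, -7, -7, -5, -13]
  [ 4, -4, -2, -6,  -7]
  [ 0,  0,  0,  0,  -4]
λ = -4: alg = 5, geom = 2

Step 1 — factor the characteristic polynomial to read off the algebraic multiplicities:
  χ_A(x) = (x + 4)^5

Step 2 — compute geometric multiplicities via the rank-nullity identity g(λ) = n − rank(A − λI):
  rank(A − (-4)·I) = 3, so dim ker(A − (-4)·I) = n − 3 = 2

Summary:
  λ = -4: algebraic multiplicity = 5, geometric multiplicity = 2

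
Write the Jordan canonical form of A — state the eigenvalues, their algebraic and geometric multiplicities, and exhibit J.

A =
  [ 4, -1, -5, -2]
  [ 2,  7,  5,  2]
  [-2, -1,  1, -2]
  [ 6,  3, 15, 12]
J_2(6) ⊕ J_1(6) ⊕ J_1(6)

The characteristic polynomial is
  det(x·I − A) = x^4 - 24*x^3 + 216*x^2 - 864*x + 1296 = (x - 6)^4

Eigenvalues and multiplicities (the geometric multiplicity of λ is n − rank(A − λI), which equals the number of Jordan blocks for λ):
  λ = 6: algebraic multiplicity = 4, geometric multiplicity = 3

Determining the block sizes for each eigenvalue:
  λ = 6: 3 blocks summing to 4 forces exactly one block of size 2 and the rest size 1 → block sizes [2, 1, 1]

Assembling the blocks gives a Jordan form
J =
  [6, 1, 0, 0]
  [0, 6, 0, 0]
  [0, 0, 6, 0]
  [0, 0, 0, 6]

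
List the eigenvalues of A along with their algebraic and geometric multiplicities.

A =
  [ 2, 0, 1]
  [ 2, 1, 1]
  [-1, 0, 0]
λ = 1: alg = 3, geom = 1

Step 1 — factor the characteristic polynomial to read off the algebraic multiplicities:
  χ_A(x) = (x - 1)^3

Step 2 — compute geometric multiplicities via the rank-nullity identity g(λ) = n − rank(A − λI):
  rank(A − (1)·I) = 2, so dim ker(A − (1)·I) = n − 2 = 1

Summary:
  λ = 1: algebraic multiplicity = 3, geometric multiplicity = 1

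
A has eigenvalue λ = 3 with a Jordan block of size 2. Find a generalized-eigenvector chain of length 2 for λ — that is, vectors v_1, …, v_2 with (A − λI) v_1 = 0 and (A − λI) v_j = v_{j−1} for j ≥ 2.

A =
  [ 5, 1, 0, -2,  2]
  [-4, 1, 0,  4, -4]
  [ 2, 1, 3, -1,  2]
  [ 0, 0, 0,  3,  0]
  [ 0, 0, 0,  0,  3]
A Jordan chain for λ = 3 of length 2:
v_1 = (2, -4, 2, 0, 0)ᵀ
v_2 = (1, 0, 0, 0, 0)ᵀ

Let N = A − (3)·I. We want v_2 with N^2 v_2 = 0 but N^1 v_2 ≠ 0; then v_{j-1} := N · v_j for j = 2, …, 2.

Pick v_2 = (1, 0, 0, 0, 0)ᵀ.
Then v_1 = N · v_2 = (2, -4, 2, 0, 0)ᵀ.

Sanity check: (A − (3)·I) v_1 = (0, 0, 0, 0, 0)ᵀ = 0. ✓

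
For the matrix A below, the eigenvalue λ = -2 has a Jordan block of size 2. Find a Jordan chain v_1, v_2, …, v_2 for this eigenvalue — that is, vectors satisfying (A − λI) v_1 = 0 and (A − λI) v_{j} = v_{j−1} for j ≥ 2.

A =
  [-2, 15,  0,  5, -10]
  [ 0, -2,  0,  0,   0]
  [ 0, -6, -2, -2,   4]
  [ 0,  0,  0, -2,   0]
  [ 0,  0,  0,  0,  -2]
A Jordan chain for λ = -2 of length 2:
v_1 = (15, 0, -6, 0, 0)ᵀ
v_2 = (0, 1, 0, 0, 0)ᵀ

Let N = A − (-2)·I. We want v_2 with N^2 v_2 = 0 but N^1 v_2 ≠ 0; then v_{j-1} := N · v_j for j = 2, …, 2.

Pick v_2 = (0, 1, 0, 0, 0)ᵀ.
Then v_1 = N · v_2 = (15, 0, -6, 0, 0)ᵀ.

Sanity check: (A − (-2)·I) v_1 = (0, 0, 0, 0, 0)ᵀ = 0. ✓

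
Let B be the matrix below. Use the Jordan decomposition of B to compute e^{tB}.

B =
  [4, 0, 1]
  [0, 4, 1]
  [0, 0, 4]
e^{tB} =
  [exp(4*t), 0, t*exp(4*t)]
  [0, exp(4*t), t*exp(4*t)]
  [0, 0, exp(4*t)]

Strategy: write B = P · J · P⁻¹ where J is a Jordan canonical form, so e^{tB} = P · e^{tJ} · P⁻¹, and e^{tJ} can be computed block-by-block.

B has Jordan form
J =
  [4, 1, 0]
  [0, 4, 0]
  [0, 0, 4]
(up to reordering of blocks).

Per-block formulas:
  For a 1×1 block at λ = 4: exp(t · [4]) = [e^(4t)].
  For a 2×2 Jordan block J_2(4): exp(t · J_2(4)) = e^(4t)·(I + t·N), where N is the 2×2 nilpotent shift.

After assembling e^{tJ} and conjugating by P, we get:

e^{tB} =
  [exp(4*t), 0, t*exp(4*t)]
  [0, exp(4*t), t*exp(4*t)]
  [0, 0, exp(4*t)]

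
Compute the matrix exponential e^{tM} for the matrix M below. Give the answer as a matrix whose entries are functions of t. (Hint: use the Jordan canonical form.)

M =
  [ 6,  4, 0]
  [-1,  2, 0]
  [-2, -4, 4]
e^{tM} =
  [2*t*exp(4*t) + exp(4*t), 4*t*exp(4*t), 0]
  [-t*exp(4*t), -2*t*exp(4*t) + exp(4*t), 0]
  [-2*t*exp(4*t), -4*t*exp(4*t), exp(4*t)]

Strategy: write M = P · J · P⁻¹ where J is a Jordan canonical form, so e^{tM} = P · e^{tJ} · P⁻¹, and e^{tJ} can be computed block-by-block.

M has Jordan form
J =
  [4, 1, 0]
  [0, 4, 0]
  [0, 0, 4]
(up to reordering of blocks).

Per-block formulas:
  For a 1×1 block at λ = 4: exp(t · [4]) = [e^(4t)].
  For a 2×2 Jordan block J_2(4): exp(t · J_2(4)) = e^(4t)·(I + t·N), where N is the 2×2 nilpotent shift.

After assembling e^{tJ} and conjugating by P, we get:

e^{tM} =
  [2*t*exp(4*t) + exp(4*t), 4*t*exp(4*t), 0]
  [-t*exp(4*t), -2*t*exp(4*t) + exp(4*t), 0]
  [-2*t*exp(4*t), -4*t*exp(4*t), exp(4*t)]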